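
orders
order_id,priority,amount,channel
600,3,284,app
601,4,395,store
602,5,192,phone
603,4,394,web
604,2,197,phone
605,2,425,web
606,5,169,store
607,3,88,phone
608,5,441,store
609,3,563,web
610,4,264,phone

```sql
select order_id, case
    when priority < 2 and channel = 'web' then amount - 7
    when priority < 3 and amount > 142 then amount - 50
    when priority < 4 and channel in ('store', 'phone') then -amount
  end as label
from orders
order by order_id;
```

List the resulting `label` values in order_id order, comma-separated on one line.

NULL, NULL, NULL, NULL, 147, 375, NULL, -88, NULL, NULL, NULL

order_id=600: (no match → NULL) → NULL
order_id=601: (no match → NULL) → NULL
order_id=602: (no match → NULL) → NULL
order_id=603: (no match → NULL) → NULL
order_id=604: priority < 3 and amount > 142 → 147
order_id=605: priority < 3 and amount > 142 → 375
order_id=606: (no match → NULL) → NULL
order_id=607: priority < 4 and channel in ('store', 'phone') → -88
order_id=608: (no match → NULL) → NULL
order_id=609: (no match → NULL) → NULL
order_id=610: (no match → NULL) → NULL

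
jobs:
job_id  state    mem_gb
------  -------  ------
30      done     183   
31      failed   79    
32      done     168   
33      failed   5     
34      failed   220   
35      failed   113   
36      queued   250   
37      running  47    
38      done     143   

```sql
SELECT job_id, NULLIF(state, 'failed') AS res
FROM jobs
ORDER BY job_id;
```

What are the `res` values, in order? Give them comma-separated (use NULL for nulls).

done, NULL, done, NULL, NULL, NULL, queued, running, done

job_id=30: state=done vs failed: differ → done
job_id=31: state=failed vs failed: equal → NULL
job_id=32: state=done vs failed: differ → done
job_id=33: state=failed vs failed: equal → NULL
job_id=34: state=failed vs failed: equal → NULL
job_id=35: state=failed vs failed: equal → NULL
job_id=36: state=queued vs failed: differ → queued
job_id=37: state=running vs failed: differ → running
job_id=38: state=done vs failed: differ → done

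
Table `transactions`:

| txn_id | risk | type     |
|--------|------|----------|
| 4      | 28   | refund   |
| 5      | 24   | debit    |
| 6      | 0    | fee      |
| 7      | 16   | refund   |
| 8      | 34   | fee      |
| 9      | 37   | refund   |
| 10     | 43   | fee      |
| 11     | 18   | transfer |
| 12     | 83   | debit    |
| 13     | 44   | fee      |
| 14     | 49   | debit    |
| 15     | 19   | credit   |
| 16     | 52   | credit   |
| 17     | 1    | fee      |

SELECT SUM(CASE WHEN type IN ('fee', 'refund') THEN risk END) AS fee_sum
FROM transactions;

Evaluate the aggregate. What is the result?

txn_id=4: ✓ → 28
txn_id=5: ✗
txn_id=6: ✓ → 0
txn_id=7: ✓ → 16
txn_id=8: ✓ → 34
txn_id=9: ✓ → 37
txn_id=10: ✓ → 43
txn_id=11: ✗
txn_id=12: ✗
txn_id=13: ✓ → 44
txn_id=14: ✗
txn_id=15: ✗
txn_id=16: ✗
txn_id=17: ✓ → 1
fee_sum = 28 + 16 + 34 + 37 + 43 + 44 + 1 = 203

203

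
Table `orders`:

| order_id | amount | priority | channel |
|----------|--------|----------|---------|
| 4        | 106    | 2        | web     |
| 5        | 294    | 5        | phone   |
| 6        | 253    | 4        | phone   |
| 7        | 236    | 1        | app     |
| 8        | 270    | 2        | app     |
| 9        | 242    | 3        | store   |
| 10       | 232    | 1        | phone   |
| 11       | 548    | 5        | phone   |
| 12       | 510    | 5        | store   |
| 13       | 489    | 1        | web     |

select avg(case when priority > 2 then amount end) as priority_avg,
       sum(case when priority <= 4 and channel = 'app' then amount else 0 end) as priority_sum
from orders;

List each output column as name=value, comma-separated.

[priority_avg: priority > 2]
order_id=4: ✗
order_id=5: ✓ → 294
order_id=6: ✓ → 253
order_id=7: ✗
order_id=8: ✗
order_id=9: ✓ → 242
order_id=10: ✗
order_id=11: ✓ → 548
order_id=12: ✓ → 510
order_id=13: ✗
priority_avg = (294 + 253 + 242 + 548 + 510) / 5 = 369.4
—
[priority_sum: priority <= 4 and channel = 'app']
order_id=4: ✗
order_id=5: ✗
order_id=6: ✗
order_id=7: ✓ → 236
order_id=8: ✓ → 270
order_id=9: ✗
order_id=10: ✗
order_id=11: ✗
order_id=12: ✗
order_id=13: ✗
priority_sum = 236 + 270 = 506

priority_avg=369.4, priority_sum=506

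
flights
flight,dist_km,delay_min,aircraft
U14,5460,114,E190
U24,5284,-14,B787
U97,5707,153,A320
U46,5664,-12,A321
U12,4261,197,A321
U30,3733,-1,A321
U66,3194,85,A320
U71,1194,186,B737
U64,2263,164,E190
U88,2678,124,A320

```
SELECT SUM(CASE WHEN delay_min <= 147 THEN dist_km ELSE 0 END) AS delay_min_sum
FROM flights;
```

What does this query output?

flight=U14: ✓ → 5460
flight=U24: ✓ → 5284
flight=U97: ✗
flight=U46: ✓ → 5664
flight=U12: ✗
flight=U30: ✓ → 3733
flight=U66: ✓ → 3194
flight=U71: ✗
flight=U64: ✗
flight=U88: ✓ → 2678
delay_min_sum = 5460 + 5284 + 5664 + 3733 + 3194 + 2678 = 26013

26013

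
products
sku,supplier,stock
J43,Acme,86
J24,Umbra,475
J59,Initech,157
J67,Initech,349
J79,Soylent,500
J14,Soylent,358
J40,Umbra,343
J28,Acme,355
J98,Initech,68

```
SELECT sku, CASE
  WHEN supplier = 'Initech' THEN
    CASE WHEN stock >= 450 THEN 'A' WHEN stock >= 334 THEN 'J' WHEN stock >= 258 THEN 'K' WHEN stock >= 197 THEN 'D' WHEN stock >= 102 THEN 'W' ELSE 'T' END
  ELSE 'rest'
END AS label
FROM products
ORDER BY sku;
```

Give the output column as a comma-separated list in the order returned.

sku=J14: supplier='Soylent' → outer ELSE → rest
sku=J24: supplier='Umbra' → outer ELSE → rest
sku=J28: supplier='Acme' → outer ELSE → rest
sku=J40: supplier='Umbra' → outer ELSE → rest
sku=J43: supplier='Acme' → outer ELSE → rest
sku=J59: supplier='Initech' → inner[stock >= 102] → W
sku=J67: supplier='Initech' → inner[stock >= 334] → J
sku=J79: supplier='Soylent' → outer ELSE → rest
sku=J98: supplier='Initech' → inner[ELSE] → T

rest, rest, rest, rest, rest, W, J, rest, T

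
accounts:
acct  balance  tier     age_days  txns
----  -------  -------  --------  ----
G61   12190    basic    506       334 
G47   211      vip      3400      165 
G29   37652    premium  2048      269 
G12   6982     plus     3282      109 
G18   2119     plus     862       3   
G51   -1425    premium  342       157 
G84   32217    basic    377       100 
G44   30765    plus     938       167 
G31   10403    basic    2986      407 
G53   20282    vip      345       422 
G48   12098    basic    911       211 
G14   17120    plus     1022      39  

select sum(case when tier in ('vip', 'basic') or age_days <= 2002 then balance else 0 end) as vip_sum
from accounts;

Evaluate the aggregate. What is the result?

acct=G61: ✓ → 12190
acct=G47: ✓ → 211
acct=G29: ✗
acct=G12: ✗
acct=G18: ✓ → 2119
acct=G51: ✓ → -1425
acct=G84: ✓ → 32217
acct=G44: ✓ → 30765
acct=G31: ✓ → 10403
acct=G53: ✓ → 20282
acct=G48: ✓ → 12098
acct=G14: ✓ → 17120
vip_sum = 12190 + 211 + 2119 + -1425 + 32217 + 30765 + 10403 + 20282 + 12098 + 17120 = 135980

135980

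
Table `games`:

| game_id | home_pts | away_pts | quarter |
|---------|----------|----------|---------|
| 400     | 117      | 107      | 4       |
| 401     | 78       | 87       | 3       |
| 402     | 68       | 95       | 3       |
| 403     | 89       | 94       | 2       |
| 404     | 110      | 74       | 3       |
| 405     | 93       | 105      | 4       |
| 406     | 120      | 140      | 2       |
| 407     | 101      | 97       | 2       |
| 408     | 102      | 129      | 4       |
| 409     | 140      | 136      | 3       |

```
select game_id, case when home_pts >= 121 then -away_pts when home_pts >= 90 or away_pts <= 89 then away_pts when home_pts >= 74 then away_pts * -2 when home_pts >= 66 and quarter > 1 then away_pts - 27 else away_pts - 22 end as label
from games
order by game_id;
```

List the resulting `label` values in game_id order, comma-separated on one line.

game_id=400: home_pts >= 90 or away_pts <= 89 → 107
game_id=401: home_pts >= 90 or away_pts <= 89 → 87
game_id=402: home_pts >= 66 and quarter > 1 → 68
game_id=403: home_pts >= 74 → -188
game_id=404: home_pts >= 90 or away_pts <= 89 → 74
game_id=405: home_pts >= 90 or away_pts <= 89 → 105
game_id=406: home_pts >= 90 or away_pts <= 89 → 140
game_id=407: home_pts >= 90 or away_pts <= 89 → 97
game_id=408: home_pts >= 90 or away_pts <= 89 → 129
game_id=409: home_pts >= 121 → -136

107, 87, 68, -188, 74, 105, 140, 97, 129, -136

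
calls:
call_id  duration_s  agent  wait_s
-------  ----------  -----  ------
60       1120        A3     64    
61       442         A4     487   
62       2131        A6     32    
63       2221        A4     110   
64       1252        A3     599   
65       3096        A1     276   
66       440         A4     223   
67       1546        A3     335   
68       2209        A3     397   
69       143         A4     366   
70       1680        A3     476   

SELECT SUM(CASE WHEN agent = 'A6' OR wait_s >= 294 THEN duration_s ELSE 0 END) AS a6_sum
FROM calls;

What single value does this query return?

call_id=60: ✗
call_id=61: ✓ → 442
call_id=62: ✓ → 2131
call_id=63: ✗
call_id=64: ✓ → 1252
call_id=65: ✗
call_id=66: ✗
call_id=67: ✓ → 1546
call_id=68: ✓ → 2209
call_id=69: ✓ → 143
call_id=70: ✓ → 1680
a6_sum = 442 + 2131 + 1252 + 1546 + 2209 + 143 + 1680 = 9403

9403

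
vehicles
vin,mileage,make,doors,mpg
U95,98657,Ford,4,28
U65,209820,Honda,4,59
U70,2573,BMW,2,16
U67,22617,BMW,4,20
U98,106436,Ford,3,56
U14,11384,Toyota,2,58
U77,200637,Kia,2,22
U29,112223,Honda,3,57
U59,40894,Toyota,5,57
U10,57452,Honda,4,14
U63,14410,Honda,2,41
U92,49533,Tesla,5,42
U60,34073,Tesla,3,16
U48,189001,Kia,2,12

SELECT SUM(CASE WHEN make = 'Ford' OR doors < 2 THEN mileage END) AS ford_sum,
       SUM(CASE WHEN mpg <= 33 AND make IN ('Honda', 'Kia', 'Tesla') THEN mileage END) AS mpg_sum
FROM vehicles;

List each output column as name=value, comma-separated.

ford_sum=205093, mpg_sum=481163

[ford_sum: make = 'Ford' OR doors < 2]
vin=U95: ✓ → 98657
vin=U65: ✗
vin=U70: ✗
vin=U67: ✗
vin=U98: ✓ → 106436
vin=U14: ✗
vin=U77: ✗
vin=U29: ✗
vin=U59: ✗
vin=U10: ✗
vin=U63: ✗
vin=U92: ✗
vin=U60: ✗
vin=U48: ✗
ford_sum = 98657 + 106436 = 205093
—
[mpg_sum: mpg <= 33 AND make IN ('Honda', 'Kia', 'Tesla')]
vin=U95: ✗
vin=U65: ✗
vin=U70: ✗
vin=U67: ✗
vin=U98: ✗
vin=U14: ✗
vin=U77: ✓ → 200637
vin=U29: ✗
vin=U59: ✗
vin=U10: ✓ → 57452
vin=U63: ✗
vin=U92: ✗
vin=U60: ✓ → 34073
vin=U48: ✓ → 189001
mpg_sum = 200637 + 57452 + 34073 + 189001 = 481163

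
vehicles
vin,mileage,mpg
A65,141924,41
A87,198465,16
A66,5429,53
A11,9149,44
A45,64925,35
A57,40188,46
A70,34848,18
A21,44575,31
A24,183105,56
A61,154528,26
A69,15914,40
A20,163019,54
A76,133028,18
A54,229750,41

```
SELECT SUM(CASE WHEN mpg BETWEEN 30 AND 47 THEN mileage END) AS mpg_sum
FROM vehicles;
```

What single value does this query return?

vin=A65: ✓ → 141924
vin=A87: ✗
vin=A66: ✗
vin=A11: ✓ → 9149
vin=A45: ✓ → 64925
vin=A57: ✓ → 40188
vin=A70: ✗
vin=A21: ✓ → 44575
vin=A24: ✗
vin=A61: ✗
vin=A69: ✓ → 15914
vin=A20: ✗
vin=A76: ✗
vin=A54: ✓ → 229750
mpg_sum = 141924 + 9149 + 64925 + 40188 + 44575 + 15914 + 229750 = 546425

546425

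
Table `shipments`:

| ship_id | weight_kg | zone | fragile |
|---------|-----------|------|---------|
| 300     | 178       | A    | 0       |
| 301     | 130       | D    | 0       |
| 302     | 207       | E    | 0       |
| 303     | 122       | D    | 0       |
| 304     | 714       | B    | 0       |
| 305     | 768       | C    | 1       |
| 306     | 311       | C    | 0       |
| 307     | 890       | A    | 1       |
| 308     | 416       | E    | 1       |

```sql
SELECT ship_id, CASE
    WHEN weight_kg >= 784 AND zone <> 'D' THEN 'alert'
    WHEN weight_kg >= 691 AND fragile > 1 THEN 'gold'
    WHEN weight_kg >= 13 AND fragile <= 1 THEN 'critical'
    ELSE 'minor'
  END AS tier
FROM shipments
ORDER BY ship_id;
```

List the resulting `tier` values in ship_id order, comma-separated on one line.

critical, critical, critical, critical, critical, critical, critical, alert, critical

ship_id=300: weight_kg >= 13 AND fragile <= 1 → critical
ship_id=301: weight_kg >= 13 AND fragile <= 1 → critical
ship_id=302: weight_kg >= 13 AND fragile <= 1 → critical
ship_id=303: weight_kg >= 13 AND fragile <= 1 → critical
ship_id=304: weight_kg >= 13 AND fragile <= 1 → critical
ship_id=305: weight_kg >= 13 AND fragile <= 1 → critical
ship_id=306: weight_kg >= 13 AND fragile <= 1 → critical
ship_id=307: weight_kg >= 784 AND zone <> 'D' → alert
ship_id=308: weight_kg >= 13 AND fragile <= 1 → critical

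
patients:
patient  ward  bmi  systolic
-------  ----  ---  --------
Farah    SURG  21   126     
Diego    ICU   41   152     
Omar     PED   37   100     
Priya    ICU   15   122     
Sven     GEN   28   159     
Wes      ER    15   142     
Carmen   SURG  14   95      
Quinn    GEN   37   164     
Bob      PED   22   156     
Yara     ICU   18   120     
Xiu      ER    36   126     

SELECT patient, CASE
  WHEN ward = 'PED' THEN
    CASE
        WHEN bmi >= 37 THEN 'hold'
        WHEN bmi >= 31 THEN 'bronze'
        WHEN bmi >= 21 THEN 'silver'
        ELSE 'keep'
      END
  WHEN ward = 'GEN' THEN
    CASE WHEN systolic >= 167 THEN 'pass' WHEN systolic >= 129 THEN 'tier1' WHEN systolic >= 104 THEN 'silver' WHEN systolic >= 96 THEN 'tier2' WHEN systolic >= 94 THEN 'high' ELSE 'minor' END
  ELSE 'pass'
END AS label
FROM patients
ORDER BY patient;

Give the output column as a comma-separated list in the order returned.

patient=Bob: ward='PED' → inner[bmi >= 21] → silver
patient=Carmen: ward='SURG' → outer ELSE → pass
patient=Diego: ward='ICU' → outer ELSE → pass
patient=Farah: ward='SURG' → outer ELSE → pass
patient=Omar: ward='PED' → inner[bmi >= 37] → hold
patient=Priya: ward='ICU' → outer ELSE → pass
patient=Quinn: ward='GEN' → inner[systolic >= 129] → tier1
patient=Sven: ward='GEN' → inner[systolic >= 129] → tier1
patient=Wes: ward='ER' → outer ELSE → pass
patient=Xiu: ward='ER' → outer ELSE → pass
patient=Yara: ward='ICU' → outer ELSE → pass

silver, pass, pass, pass, hold, pass, tier1, tier1, pass, pass, pass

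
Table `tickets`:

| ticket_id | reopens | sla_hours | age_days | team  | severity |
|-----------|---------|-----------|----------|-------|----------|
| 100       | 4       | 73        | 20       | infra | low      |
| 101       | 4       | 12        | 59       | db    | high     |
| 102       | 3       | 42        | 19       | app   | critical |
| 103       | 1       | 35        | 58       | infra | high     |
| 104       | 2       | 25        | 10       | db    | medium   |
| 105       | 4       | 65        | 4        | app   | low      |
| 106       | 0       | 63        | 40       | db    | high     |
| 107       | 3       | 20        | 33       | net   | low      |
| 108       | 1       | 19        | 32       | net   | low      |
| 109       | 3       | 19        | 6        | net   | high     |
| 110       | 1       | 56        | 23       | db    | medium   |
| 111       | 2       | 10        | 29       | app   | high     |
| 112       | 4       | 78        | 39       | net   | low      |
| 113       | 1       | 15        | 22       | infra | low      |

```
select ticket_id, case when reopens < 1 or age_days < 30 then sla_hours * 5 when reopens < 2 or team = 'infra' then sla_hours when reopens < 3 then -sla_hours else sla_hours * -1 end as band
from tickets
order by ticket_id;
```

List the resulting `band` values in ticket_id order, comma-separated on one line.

365, -12, 210, 35, 125, 325, 315, -20, 19, 95, 280, 50, -78, 75

ticket_id=100: reopens < 1 or age_days < 30 → 365
ticket_id=101: ELSE → -12
ticket_id=102: reopens < 1 or age_days < 30 → 210
ticket_id=103: reopens < 2 or team = 'infra' → 35
ticket_id=104: reopens < 1 or age_days < 30 → 125
ticket_id=105: reopens < 1 or age_days < 30 → 325
ticket_id=106: reopens < 1 or age_days < 30 → 315
ticket_id=107: ELSE → -20
ticket_id=108: reopens < 2 or team = 'infra' → 19
ticket_id=109: reopens < 1 or age_days < 30 → 95
ticket_id=110: reopens < 1 or age_days < 30 → 280
ticket_id=111: reopens < 1 or age_days < 30 → 50
ticket_id=112: ELSE → -78
ticket_id=113: reopens < 1 or age_days < 30 → 75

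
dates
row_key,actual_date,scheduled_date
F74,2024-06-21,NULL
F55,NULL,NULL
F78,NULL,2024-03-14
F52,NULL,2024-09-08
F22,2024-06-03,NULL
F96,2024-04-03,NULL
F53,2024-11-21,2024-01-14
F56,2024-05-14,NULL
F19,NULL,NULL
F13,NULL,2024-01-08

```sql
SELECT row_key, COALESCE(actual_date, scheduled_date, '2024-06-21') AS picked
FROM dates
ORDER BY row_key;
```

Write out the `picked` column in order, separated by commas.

2024-01-08, 2024-06-21, 2024-06-03, 2024-09-08, 2024-11-21, 2024-06-21, 2024-05-14, 2024-06-21, 2024-03-14, 2024-04-03

row_key=F13: actual_date=NULL, scheduled_date=2024-01-08 → 2024-01-08
row_key=F19: actual_date=NULL, scheduled_date=NULL, → literal 2024-06-21 → 2024-06-21
row_key=F22: actual_date=2024-06-03 → 2024-06-03
row_key=F52: actual_date=NULL, scheduled_date=2024-09-08 → 2024-09-08
row_key=F53: actual_date=2024-11-21 → 2024-11-21
row_key=F55: actual_date=NULL, scheduled_date=NULL, → literal 2024-06-21 → 2024-06-21
row_key=F56: actual_date=2024-05-14 → 2024-05-14
row_key=F74: actual_date=2024-06-21 → 2024-06-21
row_key=F78: actual_date=NULL, scheduled_date=2024-03-14 → 2024-03-14
row_key=F96: actual_date=2024-04-03 → 2024-04-03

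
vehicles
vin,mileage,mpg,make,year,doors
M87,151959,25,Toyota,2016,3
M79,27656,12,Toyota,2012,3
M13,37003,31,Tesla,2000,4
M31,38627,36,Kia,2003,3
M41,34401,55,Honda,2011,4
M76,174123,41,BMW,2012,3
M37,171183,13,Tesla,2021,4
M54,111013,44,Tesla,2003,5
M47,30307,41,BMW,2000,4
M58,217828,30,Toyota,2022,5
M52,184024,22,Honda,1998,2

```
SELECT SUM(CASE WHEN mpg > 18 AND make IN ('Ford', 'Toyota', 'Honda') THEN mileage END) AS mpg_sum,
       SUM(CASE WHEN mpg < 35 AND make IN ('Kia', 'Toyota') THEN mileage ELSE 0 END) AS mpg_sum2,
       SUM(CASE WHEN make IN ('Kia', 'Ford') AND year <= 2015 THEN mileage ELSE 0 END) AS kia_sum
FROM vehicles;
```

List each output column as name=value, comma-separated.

[mpg_sum: mpg > 18 AND make IN ('Ford', 'Toyota', 'Honda')]
vin=M87: ✓ → 151959
vin=M79: ✗
vin=M13: ✗
vin=M31: ✗
vin=M41: ✓ → 34401
vin=M76: ✗
vin=M37: ✗
vin=M54: ✗
vin=M47: ✗
vin=M58: ✓ → 217828
vin=M52: ✓ → 184024
mpg_sum = 151959 + 34401 + 217828 + 184024 = 588212
—
[mpg_sum2: mpg < 35 AND make IN ('Kia', 'Toyota')]
vin=M87: ✓ → 151959
vin=M79: ✓ → 27656
vin=M13: ✗
vin=M31: ✗
vin=M41: ✗
vin=M76: ✗
vin=M37: ✗
vin=M54: ✗
vin=M47: ✗
vin=M58: ✓ → 217828
vin=M52: ✗
mpg_sum2 = 151959 + 27656 + 217828 = 397443
—
[kia_sum: make IN ('Kia', 'Ford') AND year <= 2015]
vin=M87: ✗
vin=M79: ✗
vin=M13: ✗
vin=M31: ✓ → 38627
vin=M41: ✗
vin=M76: ✗
vin=M37: ✗
vin=M54: ✗
vin=M47: ✗
vin=M58: ✗
vin=M52: ✗
kia_sum = 38627

mpg_sum=588212, mpg_sum2=397443, kia_sum=38627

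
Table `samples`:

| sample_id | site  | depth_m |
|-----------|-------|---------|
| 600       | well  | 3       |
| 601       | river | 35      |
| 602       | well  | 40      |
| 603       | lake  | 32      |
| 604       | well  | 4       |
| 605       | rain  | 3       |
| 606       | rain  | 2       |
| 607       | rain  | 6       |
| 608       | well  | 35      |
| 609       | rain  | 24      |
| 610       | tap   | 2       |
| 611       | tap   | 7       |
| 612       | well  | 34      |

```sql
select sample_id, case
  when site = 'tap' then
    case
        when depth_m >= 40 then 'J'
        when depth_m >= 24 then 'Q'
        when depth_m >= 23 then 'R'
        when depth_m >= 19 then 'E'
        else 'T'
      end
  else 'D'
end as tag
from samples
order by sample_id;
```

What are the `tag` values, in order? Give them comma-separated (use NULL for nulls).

sample_id=600: site='well' → outer ELSE → D
sample_id=601: site='river' → outer ELSE → D
sample_id=602: site='well' → outer ELSE → D
sample_id=603: site='lake' → outer ELSE → D
sample_id=604: site='well' → outer ELSE → D
sample_id=605: site='rain' → outer ELSE → D
sample_id=606: site='rain' → outer ELSE → D
sample_id=607: site='rain' → outer ELSE → D
sample_id=608: site='well' → outer ELSE → D
sample_id=609: site='rain' → outer ELSE → D
sample_id=610: site='tap' → inner[ELSE] → T
sample_id=611: site='tap' → inner[ELSE] → T
sample_id=612: site='well' → outer ELSE → D

D, D, D, D, D, D, D, D, D, D, T, T, D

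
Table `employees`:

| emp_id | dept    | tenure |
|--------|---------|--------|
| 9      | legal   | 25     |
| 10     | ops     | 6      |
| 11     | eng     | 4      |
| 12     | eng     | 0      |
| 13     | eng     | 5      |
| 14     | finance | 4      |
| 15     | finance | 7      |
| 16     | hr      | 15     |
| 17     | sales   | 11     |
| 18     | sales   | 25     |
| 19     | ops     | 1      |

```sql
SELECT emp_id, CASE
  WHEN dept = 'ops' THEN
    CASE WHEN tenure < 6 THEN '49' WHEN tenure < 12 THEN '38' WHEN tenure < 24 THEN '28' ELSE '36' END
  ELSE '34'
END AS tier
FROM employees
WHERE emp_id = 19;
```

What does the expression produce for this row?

emp_id = 19: dept=ops, tenure=1.
dept='ops' → inner[tenure < 6] → 49

49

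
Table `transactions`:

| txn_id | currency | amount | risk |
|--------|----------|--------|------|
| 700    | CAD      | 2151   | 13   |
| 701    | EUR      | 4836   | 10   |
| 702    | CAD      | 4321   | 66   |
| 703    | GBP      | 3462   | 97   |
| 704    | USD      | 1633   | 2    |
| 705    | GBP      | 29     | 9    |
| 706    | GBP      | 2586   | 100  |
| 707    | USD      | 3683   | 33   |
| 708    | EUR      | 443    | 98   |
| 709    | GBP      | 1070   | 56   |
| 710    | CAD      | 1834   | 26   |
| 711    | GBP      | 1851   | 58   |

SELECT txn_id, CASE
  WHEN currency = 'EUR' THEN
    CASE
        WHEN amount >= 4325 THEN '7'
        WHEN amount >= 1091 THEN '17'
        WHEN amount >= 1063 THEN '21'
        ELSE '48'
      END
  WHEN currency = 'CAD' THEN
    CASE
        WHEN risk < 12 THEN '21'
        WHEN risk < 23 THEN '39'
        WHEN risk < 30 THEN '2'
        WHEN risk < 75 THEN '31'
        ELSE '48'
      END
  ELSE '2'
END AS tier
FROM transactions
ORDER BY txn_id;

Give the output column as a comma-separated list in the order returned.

txn_id=700: currency='CAD' → inner[risk < 23] → 39
txn_id=701: currency='EUR' → inner[amount >= 4325] → 7
txn_id=702: currency='CAD' → inner[risk < 75] → 31
txn_id=703: currency='GBP' → outer ELSE → 2
txn_id=704: currency='USD' → outer ELSE → 2
txn_id=705: currency='GBP' → outer ELSE → 2
txn_id=706: currency='GBP' → outer ELSE → 2
txn_id=707: currency='USD' → outer ELSE → 2
txn_id=708: currency='EUR' → inner[ELSE] → 48
txn_id=709: currency='GBP' → outer ELSE → 2
txn_id=710: currency='CAD' → inner[risk < 30] → 2
txn_id=711: currency='GBP' → outer ELSE → 2

39, 7, 31, 2, 2, 2, 2, 2, 48, 2, 2, 2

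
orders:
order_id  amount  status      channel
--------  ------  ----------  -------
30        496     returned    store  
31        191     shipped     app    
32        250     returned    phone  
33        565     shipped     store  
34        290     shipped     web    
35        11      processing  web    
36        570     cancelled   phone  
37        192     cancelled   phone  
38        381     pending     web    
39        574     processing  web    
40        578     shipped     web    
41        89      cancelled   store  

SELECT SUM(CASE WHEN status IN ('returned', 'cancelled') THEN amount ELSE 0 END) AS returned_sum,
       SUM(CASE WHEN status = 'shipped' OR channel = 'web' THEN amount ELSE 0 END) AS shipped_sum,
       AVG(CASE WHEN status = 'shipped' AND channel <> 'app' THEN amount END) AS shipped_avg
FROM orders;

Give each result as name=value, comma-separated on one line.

[returned_sum: status IN ('returned', 'cancelled')]
order_id=30: ✓ → 496
order_id=31: ✗
order_id=32: ✓ → 250
order_id=33: ✗
order_id=34: ✗
order_id=35: ✗
order_id=36: ✓ → 570
order_id=37: ✓ → 192
order_id=38: ✗
order_id=39: ✗
order_id=40: ✗
order_id=41: ✓ → 89
returned_sum = 496 + 250 + 570 + 192 + 89 = 1597
—
[shipped_sum: status = 'shipped' OR channel = 'web']
order_id=30: ✗
order_id=31: ✓ → 191
order_id=32: ✗
order_id=33: ✓ → 565
order_id=34: ✓ → 290
order_id=35: ✓ → 11
order_id=36: ✗
order_id=37: ✗
order_id=38: ✓ → 381
order_id=39: ✓ → 574
order_id=40: ✓ → 578
order_id=41: ✗
shipped_sum = 191 + 565 + 290 + 11 + 381 + 574 + 578 = 2590
—
[shipped_avg: status = 'shipped' AND channel <> 'app']
order_id=30: ✗
order_id=31: ✗
order_id=32: ✗
order_id=33: ✓ → 565
order_id=34: ✓ → 290
order_id=35: ✗
order_id=36: ✗
order_id=37: ✗
order_id=38: ✗
order_id=39: ✗
order_id=40: ✓ → 578
order_id=41: ✗
shipped_avg = (565 + 290 + 578) / 3 = 477.6666666667

returned_sum=1597, shipped_sum=2590, shipped_avg=477.6666666667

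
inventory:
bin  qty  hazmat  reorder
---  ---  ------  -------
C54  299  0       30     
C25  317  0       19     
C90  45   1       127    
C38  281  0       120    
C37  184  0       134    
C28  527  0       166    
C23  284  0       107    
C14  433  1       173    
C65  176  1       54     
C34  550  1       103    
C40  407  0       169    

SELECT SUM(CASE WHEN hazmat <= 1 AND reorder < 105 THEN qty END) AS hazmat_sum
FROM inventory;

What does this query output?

bin=C54: ✓ → 299
bin=C25: ✓ → 317
bin=C90: ✗
bin=C38: ✗
bin=C37: ✗
bin=C28: ✗
bin=C23: ✗
bin=C14: ✗
bin=C65: ✓ → 176
bin=C34: ✓ → 550
bin=C40: ✗
hazmat_sum = 299 + 317 + 176 + 550 = 1342

1342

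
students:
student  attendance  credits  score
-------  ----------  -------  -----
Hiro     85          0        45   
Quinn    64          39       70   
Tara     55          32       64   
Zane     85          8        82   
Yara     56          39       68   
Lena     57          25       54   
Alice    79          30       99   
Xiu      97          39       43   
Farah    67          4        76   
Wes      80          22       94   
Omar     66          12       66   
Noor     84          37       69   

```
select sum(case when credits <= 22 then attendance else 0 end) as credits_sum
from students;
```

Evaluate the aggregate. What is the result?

student=Hiro: ✓ → 85
student=Quinn: ✗
student=Tara: ✗
student=Zane: ✓ → 85
student=Yara: ✗
student=Lena: ✗
student=Alice: ✗
student=Xiu: ✗
student=Farah: ✓ → 67
student=Wes: ✓ → 80
student=Omar: ✓ → 66
student=Noor: ✗
credits_sum = 85 + 85 + 67 + 80 + 66 = 383

383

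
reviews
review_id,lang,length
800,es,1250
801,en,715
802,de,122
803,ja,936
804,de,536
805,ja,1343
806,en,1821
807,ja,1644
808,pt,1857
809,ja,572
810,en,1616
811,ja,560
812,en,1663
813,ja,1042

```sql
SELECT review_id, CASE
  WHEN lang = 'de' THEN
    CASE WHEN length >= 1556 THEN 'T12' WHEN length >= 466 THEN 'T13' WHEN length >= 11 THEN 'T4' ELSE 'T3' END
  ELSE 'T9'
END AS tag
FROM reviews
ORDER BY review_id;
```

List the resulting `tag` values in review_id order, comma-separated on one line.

T9, T9, T4, T9, T13, T9, T9, T9, T9, T9, T9, T9, T9, T9

review_id=800: lang='es' → outer ELSE → T9
review_id=801: lang='en' → outer ELSE → T9
review_id=802: lang='de' → inner[length >= 11] → T4
review_id=803: lang='ja' → outer ELSE → T9
review_id=804: lang='de' → inner[length >= 466] → T13
review_id=805: lang='ja' → outer ELSE → T9
review_id=806: lang='en' → outer ELSE → T9
review_id=807: lang='ja' → outer ELSE → T9
review_id=808: lang='pt' → outer ELSE → T9
review_id=809: lang='ja' → outer ELSE → T9
review_id=810: lang='en' → outer ELSE → T9
review_id=811: lang='ja' → outer ELSE → T9
review_id=812: lang='en' → outer ELSE → T9
review_id=813: lang='ja' → outer ELSE → T9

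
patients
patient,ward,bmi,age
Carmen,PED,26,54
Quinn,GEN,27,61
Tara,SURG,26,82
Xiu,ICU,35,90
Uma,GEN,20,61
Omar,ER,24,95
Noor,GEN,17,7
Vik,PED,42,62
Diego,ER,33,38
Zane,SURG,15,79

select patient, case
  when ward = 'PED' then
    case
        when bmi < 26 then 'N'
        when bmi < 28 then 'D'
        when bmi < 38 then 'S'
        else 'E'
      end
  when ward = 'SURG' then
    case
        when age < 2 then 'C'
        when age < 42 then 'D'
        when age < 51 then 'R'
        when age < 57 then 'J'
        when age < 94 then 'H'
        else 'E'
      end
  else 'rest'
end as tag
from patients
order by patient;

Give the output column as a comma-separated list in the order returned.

patient=Carmen: ward='PED' → inner[bmi < 28] → D
patient=Diego: ward='ER' → outer ELSE → rest
patient=Noor: ward='GEN' → outer ELSE → rest
patient=Omar: ward='ER' → outer ELSE → rest
patient=Quinn: ward='GEN' → outer ELSE → rest
patient=Tara: ward='SURG' → inner[age < 94] → H
patient=Uma: ward='GEN' → outer ELSE → rest
patient=Vik: ward='PED' → inner[ELSE] → E
patient=Xiu: ward='ICU' → outer ELSE → rest
patient=Zane: ward='SURG' → inner[age < 94] → H

D, rest, rest, rest, rest, H, rest, E, rest, H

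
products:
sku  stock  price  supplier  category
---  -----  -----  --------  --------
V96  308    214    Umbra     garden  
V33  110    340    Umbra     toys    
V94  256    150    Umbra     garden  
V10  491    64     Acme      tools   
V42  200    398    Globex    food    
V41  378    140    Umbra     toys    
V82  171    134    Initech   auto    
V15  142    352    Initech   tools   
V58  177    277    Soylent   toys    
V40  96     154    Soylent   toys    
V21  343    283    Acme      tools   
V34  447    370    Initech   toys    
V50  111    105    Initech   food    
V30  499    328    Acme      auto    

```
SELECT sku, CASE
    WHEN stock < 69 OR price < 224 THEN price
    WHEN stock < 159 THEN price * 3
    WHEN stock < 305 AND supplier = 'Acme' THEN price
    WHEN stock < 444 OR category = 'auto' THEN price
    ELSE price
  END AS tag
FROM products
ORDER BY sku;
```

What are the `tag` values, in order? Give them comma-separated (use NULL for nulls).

64, 1056, 283, 328, 1020, 370, 154, 140, 398, 105, 277, 134, 150, 214

sku=V10: stock < 69 OR price < 224 → 64
sku=V15: stock < 159 → 1056
sku=V21: stock < 444 OR category = 'auto' → 283
sku=V30: stock < 444 OR category = 'auto' → 328
sku=V33: stock < 159 → 1020
sku=V34: ELSE → 370
sku=V40: stock < 69 OR price < 224 → 154
sku=V41: stock < 69 OR price < 224 → 140
sku=V42: stock < 444 OR category = 'auto' → 398
sku=V50: stock < 69 OR price < 224 → 105
sku=V58: stock < 444 OR category = 'auto' → 277
sku=V82: stock < 69 OR price < 224 → 134
sku=V94: stock < 69 OR price < 224 → 150
sku=V96: stock < 69 OR price < 224 → 214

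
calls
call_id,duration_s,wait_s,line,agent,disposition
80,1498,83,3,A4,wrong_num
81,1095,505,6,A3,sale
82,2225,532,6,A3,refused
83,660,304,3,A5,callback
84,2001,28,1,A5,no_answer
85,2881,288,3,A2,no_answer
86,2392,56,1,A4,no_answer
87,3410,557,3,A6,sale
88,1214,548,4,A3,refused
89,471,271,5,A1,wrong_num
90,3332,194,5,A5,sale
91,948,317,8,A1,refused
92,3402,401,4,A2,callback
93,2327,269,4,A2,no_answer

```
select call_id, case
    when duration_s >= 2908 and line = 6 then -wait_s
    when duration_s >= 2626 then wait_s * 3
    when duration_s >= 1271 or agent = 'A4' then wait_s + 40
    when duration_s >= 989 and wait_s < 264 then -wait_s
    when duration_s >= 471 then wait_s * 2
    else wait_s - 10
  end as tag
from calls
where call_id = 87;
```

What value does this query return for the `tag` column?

call_id = 87: duration_s=3410, wait_s=557, line=3, agent=A6, disposition=sale.
duration_s >= 2908 and line = 6 → false
duration_s >= 2626 → true → 1671

1671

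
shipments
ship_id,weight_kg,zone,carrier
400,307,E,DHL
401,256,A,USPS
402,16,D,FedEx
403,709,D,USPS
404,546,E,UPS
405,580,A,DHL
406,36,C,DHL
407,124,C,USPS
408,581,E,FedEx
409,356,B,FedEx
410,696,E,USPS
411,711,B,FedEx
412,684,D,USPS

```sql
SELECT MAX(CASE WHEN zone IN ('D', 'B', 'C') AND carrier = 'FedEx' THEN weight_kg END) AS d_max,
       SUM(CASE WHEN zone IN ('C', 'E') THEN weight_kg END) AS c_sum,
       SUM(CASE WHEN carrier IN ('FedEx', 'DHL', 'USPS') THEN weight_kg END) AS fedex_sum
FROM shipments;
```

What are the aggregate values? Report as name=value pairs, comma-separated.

[d_max: zone IN ('D', 'B', 'C') AND carrier = 'FedEx']
ship_id=400: ✗
ship_id=401: ✗
ship_id=402: ✓ → 16
ship_id=403: ✗
ship_id=404: ✗
ship_id=405: ✗
ship_id=406: ✗
ship_id=407: ✗
ship_id=408: ✗
ship_id=409: ✓ → 356
ship_id=410: ✗
ship_id=411: ✓ → 711
ship_id=412: ✗
d_max = MAX(16, 356, 711) = 711
—
[c_sum: zone IN ('C', 'E')]
ship_id=400: ✓ → 307
ship_id=401: ✗
ship_id=402: ✗
ship_id=403: ✗
ship_id=404: ✓ → 546
ship_id=405: ✗
ship_id=406: ✓ → 36
ship_id=407: ✓ → 124
ship_id=408: ✓ → 581
ship_id=409: ✗
ship_id=410: ✓ → 696
ship_id=411: ✗
ship_id=412: ✗
c_sum = 307 + 546 + 36 + 124 + 581 + 696 = 2290
—
[fedex_sum: carrier IN ('FedEx', 'DHL', 'USPS')]
ship_id=400: ✓ → 307
ship_id=401: ✓ → 256
ship_id=402: ✓ → 16
ship_id=403: ✓ → 709
ship_id=404: ✗
ship_id=405: ✓ → 580
ship_id=406: ✓ → 36
ship_id=407: ✓ → 124
ship_id=408: ✓ → 581
ship_id=409: ✓ → 356
ship_id=410: ✓ → 696
ship_id=411: ✓ → 711
ship_id=412: ✓ → 684
fedex_sum = 307 + 256 + 16 + 709 + 580 + 36 + 124 + 581 + 356 + 696 + 711 + 684 = 5056

d_max=711, c_sum=2290, fedex_sum=5056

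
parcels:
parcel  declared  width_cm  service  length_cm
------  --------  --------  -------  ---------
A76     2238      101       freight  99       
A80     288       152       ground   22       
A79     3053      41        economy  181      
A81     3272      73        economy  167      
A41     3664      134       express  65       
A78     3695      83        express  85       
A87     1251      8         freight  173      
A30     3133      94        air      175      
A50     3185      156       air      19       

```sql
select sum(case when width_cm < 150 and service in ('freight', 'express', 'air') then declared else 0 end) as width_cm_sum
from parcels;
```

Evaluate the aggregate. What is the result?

parcel=A76: ✓ → 2238
parcel=A80: ✗
parcel=A79: ✗
parcel=A81: ✗
parcel=A41: ✓ → 3664
parcel=A78: ✓ → 3695
parcel=A87: ✓ → 1251
parcel=A30: ✓ → 3133
parcel=A50: ✗
width_cm_sum = 2238 + 3664 + 3695 + 1251 + 3133 = 13981

13981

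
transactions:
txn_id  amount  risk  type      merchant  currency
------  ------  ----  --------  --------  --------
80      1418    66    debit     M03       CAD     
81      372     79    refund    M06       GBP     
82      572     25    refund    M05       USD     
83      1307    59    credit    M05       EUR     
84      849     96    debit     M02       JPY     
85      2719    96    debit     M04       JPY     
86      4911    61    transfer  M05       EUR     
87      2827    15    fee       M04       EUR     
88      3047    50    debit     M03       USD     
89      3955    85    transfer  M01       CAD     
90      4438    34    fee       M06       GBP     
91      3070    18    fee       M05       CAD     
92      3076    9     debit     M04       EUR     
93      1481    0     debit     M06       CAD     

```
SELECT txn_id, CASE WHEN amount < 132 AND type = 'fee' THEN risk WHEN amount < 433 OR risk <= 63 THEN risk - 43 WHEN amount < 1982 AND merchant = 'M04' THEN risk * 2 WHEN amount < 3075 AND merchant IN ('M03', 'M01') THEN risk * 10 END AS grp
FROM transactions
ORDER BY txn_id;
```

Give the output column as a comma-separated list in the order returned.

660, 36, -18, 16, NULL, NULL, 18, -28, 7, NULL, -9, -25, -34, -43

txn_id=80: amount < 3075 AND merchant IN ('M03', 'M01') → 660
txn_id=81: amount < 433 OR risk <= 63 → 36
txn_id=82: amount < 433 OR risk <= 63 → -18
txn_id=83: amount < 433 OR risk <= 63 → 16
txn_id=84: (no match → NULL) → NULL
txn_id=85: (no match → NULL) → NULL
txn_id=86: amount < 433 OR risk <= 63 → 18
txn_id=87: amount < 433 OR risk <= 63 → -28
txn_id=88: amount < 433 OR risk <= 63 → 7
txn_id=89: (no match → NULL) → NULL
txn_id=90: amount < 433 OR risk <= 63 → -9
txn_id=91: amount < 433 OR risk <= 63 → -25
txn_id=92: amount < 433 OR risk <= 63 → -34
txn_id=93: amount < 433 OR risk <= 63 → -43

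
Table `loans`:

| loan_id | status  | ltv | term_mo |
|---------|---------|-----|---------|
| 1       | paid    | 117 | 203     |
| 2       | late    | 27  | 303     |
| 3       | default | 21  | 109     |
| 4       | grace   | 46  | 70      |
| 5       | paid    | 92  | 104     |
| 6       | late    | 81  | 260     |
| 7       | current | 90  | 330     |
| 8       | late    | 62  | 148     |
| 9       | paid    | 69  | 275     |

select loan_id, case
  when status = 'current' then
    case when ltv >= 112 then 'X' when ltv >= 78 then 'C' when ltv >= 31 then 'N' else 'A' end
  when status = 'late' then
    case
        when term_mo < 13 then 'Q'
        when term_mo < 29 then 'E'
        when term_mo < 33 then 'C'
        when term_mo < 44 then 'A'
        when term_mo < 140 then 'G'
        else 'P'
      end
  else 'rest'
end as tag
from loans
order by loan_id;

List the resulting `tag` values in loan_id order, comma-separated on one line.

rest, P, rest, rest, rest, P, C, P, rest

loan_id=1: status='paid' → outer ELSE → rest
loan_id=2: status='late' → inner[ELSE] → P
loan_id=3: status='default' → outer ELSE → rest
loan_id=4: status='grace' → outer ELSE → rest
loan_id=5: status='paid' → outer ELSE → rest
loan_id=6: status='late' → inner[ELSE] → P
loan_id=7: status='current' → inner[ltv >= 78] → C
loan_id=8: status='late' → inner[ELSE] → P
loan_id=9: status='paid' → outer ELSE → rest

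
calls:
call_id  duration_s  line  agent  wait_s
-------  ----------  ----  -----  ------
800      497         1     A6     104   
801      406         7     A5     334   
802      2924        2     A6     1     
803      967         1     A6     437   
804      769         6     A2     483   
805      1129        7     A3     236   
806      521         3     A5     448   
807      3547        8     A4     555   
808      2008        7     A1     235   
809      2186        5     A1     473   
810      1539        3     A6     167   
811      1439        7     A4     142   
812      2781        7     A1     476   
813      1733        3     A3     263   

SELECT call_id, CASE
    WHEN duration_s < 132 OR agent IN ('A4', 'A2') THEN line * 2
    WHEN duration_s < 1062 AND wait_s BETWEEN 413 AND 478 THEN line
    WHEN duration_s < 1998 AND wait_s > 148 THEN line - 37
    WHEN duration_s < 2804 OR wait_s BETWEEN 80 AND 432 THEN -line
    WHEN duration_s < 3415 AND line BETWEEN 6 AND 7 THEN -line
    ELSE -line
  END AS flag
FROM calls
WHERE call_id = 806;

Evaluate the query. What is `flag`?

3

call_id = 806: duration_s=521, line=3, agent=A5, wait_s=448.
duration_s < 132 OR agent IN ('A4', 'A2') → false
duration_s < 1062 AND wait_s BETWEEN 413 AND 478 → true → 3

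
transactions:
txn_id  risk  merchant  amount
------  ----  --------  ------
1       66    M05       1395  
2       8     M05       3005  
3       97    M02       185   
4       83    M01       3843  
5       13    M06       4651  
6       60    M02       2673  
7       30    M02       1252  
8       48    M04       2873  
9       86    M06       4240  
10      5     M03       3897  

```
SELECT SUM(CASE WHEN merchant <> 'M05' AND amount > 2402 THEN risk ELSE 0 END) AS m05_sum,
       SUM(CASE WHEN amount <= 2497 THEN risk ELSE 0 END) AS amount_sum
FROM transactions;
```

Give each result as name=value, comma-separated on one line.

[m05_sum: merchant <> 'M05' AND amount > 2402]
txn_id=1: ✗
txn_id=2: ✗
txn_id=3: ✗
txn_id=4: ✓ → 83
txn_id=5: ✓ → 13
txn_id=6: ✓ → 60
txn_id=7: ✗
txn_id=8: ✓ → 48
txn_id=9: ✓ → 86
txn_id=10: ✓ → 5
m05_sum = 83 + 13 + 60 + 48 + 86 + 5 = 295
—
[amount_sum: amount <= 2497]
txn_id=1: ✓ → 66
txn_id=2: ✗
txn_id=3: ✓ → 97
txn_id=4: ✗
txn_id=5: ✗
txn_id=6: ✗
txn_id=7: ✓ → 30
txn_id=8: ✗
txn_id=9: ✗
txn_id=10: ✗
amount_sum = 66 + 97 + 30 = 193

m05_sum=295, amount_sum=193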